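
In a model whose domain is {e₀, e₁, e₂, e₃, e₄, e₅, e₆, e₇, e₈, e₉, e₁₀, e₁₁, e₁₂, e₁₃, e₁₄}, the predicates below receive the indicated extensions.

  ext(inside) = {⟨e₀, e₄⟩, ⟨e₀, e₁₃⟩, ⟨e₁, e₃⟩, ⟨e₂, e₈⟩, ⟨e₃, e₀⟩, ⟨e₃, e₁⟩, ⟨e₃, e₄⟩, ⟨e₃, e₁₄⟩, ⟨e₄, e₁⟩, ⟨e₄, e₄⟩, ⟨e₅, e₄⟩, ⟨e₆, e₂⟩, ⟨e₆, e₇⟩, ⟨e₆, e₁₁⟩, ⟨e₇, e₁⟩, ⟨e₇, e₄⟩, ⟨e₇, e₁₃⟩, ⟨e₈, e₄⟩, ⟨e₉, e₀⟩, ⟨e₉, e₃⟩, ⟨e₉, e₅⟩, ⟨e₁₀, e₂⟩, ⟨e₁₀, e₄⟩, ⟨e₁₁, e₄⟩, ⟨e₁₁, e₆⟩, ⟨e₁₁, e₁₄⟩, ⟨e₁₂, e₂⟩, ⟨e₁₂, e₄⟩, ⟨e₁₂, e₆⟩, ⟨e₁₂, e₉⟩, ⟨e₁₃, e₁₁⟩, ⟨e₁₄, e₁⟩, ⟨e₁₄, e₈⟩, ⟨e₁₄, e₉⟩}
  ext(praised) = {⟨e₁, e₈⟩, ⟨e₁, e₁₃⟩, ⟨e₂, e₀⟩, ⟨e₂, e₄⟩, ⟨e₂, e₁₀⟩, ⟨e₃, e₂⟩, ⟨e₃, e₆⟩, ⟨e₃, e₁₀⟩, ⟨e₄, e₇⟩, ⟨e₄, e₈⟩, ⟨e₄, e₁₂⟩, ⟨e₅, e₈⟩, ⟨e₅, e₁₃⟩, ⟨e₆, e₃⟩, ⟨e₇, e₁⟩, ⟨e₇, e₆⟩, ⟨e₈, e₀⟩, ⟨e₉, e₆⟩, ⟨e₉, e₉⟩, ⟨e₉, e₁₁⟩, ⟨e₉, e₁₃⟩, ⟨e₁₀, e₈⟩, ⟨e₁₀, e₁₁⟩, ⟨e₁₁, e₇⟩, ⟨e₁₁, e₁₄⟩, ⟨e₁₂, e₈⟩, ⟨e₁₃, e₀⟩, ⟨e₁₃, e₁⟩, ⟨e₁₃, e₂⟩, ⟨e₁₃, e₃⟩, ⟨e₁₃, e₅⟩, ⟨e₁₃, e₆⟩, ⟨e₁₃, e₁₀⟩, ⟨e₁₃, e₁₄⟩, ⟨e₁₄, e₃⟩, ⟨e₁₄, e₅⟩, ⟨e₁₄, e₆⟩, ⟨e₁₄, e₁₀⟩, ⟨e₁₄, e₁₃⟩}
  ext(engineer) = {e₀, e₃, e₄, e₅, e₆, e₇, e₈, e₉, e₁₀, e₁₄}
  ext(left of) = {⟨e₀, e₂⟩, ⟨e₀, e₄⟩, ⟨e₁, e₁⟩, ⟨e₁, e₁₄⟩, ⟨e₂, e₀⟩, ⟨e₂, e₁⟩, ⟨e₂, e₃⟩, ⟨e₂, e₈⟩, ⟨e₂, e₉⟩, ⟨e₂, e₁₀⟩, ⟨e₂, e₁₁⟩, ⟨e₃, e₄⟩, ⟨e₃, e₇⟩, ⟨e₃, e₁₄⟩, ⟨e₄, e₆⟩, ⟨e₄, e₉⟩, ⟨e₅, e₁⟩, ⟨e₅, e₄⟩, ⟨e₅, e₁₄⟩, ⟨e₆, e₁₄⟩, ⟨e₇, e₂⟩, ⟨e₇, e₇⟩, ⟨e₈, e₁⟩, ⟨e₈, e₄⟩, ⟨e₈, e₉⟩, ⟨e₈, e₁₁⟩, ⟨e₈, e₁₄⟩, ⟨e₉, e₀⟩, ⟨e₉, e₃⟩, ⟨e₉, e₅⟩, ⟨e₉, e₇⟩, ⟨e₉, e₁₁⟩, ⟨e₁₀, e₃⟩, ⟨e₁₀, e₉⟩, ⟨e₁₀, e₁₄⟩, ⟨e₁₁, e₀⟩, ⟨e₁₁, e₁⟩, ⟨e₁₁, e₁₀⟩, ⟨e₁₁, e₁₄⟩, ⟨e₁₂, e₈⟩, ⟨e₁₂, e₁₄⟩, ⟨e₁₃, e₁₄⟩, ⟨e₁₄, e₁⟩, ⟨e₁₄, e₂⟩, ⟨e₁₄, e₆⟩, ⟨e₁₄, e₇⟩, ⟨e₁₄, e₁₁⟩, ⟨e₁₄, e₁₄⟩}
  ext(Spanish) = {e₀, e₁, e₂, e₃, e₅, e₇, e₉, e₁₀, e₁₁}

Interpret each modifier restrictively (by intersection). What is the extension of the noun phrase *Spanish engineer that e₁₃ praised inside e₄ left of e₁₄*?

{e₃, e₅, e₁₀}

⟦that e₁₃ praised⟧ = {x : ⟨e₁₃, x⟩ ∈ ⟦praised⟧} = {e₀, e₁, e₂, e₃, e₅, e₆, e₁₀, e₁₄}
⟦inside e₄⟧ = {x : ⟨x, e₄⟩ ∈ ⟦inside⟧} = {e₀, e₃, e₄, e₅, e₇, e₈, e₁₀, e₁₁, e₁₂}
⟦left of e₁₄⟧ = {x : ⟨x, e₁₄⟩ ∈ ⟦left of⟧} = {e₁, e₃, e₅, e₆, e₈, e₁₀, e₁₁, e₁₂, e₁₃, e₁₄}
⟦engineer⟧ = {e₀, e₃, e₄, e₅, e₆, e₇, e₈, e₉, e₁₀, e₁₄}
… ∩ ⟦that e₁₃ praised⟧ = {e₀, e₃, e₄, e₅, e₆, e₇, e₈, e₉, e₁₀, e₁₄} ∩ {e₀, e₁, e₂, e₃, e₅, e₆, e₁₀, e₁₄} = {e₀, e₃, e₅, e₆, e₁₀, e₁₄}
… ∩ ⟦inside e₄⟧ = {e₀, e₃, e₅, e₆, e₁₀, e₁₄} ∩ {e₀, e₃, e₄, e₅, e₇, e₈, e₁₀, e₁₁, e₁₂} = {e₀, e₃, e₅, e₁₀}
… ∩ ⟦left of e₁₄⟧ = {e₀, e₃, e₅, e₁₀} ∩ {e₁, e₃, e₅, e₆, e₈, e₁₀, e₁₁, e₁₂, e₁₃, e₁₄} = {e₃, e₅, e₁₀}
… ∩ ⟦Spanish⟧ = {e₃, e₅, e₁₀} ∩ {e₀, e₁, e₂, e₃, e₅, e₇, e₉, e₁₀, e₁₁} = {e₃, e₅, e₁₀}
So ⟦Spanish engineer that e₁₃ praised inside e₄ left of e₁₄⟧ = {e₃, e₅, e₁₀}.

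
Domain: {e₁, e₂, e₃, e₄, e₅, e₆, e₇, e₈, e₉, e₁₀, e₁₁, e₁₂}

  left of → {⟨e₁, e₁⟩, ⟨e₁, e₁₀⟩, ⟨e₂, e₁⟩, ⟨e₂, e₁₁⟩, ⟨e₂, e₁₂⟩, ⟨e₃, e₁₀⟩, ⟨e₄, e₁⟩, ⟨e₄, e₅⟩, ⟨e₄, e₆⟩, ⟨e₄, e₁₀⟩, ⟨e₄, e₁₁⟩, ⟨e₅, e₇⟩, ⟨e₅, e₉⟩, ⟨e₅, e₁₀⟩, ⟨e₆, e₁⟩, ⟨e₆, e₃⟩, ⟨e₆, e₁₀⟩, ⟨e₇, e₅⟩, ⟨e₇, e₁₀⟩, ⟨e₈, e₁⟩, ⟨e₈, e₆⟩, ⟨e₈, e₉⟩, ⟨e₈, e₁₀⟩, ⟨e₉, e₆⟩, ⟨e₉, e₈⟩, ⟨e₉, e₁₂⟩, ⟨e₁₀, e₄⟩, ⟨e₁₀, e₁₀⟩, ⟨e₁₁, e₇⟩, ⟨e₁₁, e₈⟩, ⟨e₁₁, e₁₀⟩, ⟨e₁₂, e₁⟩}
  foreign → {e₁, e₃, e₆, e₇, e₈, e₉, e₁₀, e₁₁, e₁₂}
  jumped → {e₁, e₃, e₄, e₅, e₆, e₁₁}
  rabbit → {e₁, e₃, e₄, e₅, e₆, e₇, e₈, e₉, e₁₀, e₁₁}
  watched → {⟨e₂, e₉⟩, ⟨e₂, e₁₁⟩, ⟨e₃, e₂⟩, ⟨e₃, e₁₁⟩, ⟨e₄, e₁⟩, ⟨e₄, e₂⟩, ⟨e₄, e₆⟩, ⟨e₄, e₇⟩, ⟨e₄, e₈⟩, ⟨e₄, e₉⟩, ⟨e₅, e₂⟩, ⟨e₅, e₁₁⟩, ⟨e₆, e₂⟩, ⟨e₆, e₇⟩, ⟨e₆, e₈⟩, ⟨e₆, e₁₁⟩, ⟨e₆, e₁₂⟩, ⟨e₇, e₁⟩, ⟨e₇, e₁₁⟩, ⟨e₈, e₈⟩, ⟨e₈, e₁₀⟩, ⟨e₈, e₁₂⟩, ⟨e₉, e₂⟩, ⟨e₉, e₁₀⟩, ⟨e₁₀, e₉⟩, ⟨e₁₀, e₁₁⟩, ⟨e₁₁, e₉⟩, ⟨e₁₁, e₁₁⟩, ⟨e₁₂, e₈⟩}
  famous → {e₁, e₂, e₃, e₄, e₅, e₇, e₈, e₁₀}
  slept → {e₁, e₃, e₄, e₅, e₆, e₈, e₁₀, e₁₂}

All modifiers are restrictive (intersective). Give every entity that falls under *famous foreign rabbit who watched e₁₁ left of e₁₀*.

{e₃, e₇, e₁₀}

⟦who watched e₁₁⟧ = {x : ⟨x, e₁₁⟩ ∈ ⟦watched⟧} = {e₂, e₃, e₅, e₆, e₇, e₁₀, e₁₁}
⟦left of e₁₀⟧ = {x : ⟨x, e₁₀⟩ ∈ ⟦left of⟧} = {e₁, e₃, e₄, e₅, e₆, e₇, e₈, e₁₀, e₁₁}
⟦rabbit⟧ = {e₁, e₃, e₄, e₅, e₆, e₇, e₈, e₉, e₁₀, e₁₁}
… ∩ ⟦who watched e₁₁⟧ = {e₁, e₃, e₄, e₅, e₆, e₇, e₈, e₉, e₁₀, e₁₁} ∩ {e₂, e₃, e₅, e₆, e₇, e₁₀, e₁₁} = {e₃, e₅, e₆, e₇, e₁₀, e₁₁}
… ∩ ⟦left of e₁₀⟧ = {e₃, e₅, e₆, e₇, e₁₀, e₁₁} ∩ {e₁, e₃, e₄, e₅, e₆, e₇, e₈, e₁₀, e₁₁} = {e₃, e₅, e₆, e₇, e₁₀, e₁₁}
… ∩ ⟦famous⟧ = {e₃, e₅, e₆, e₇, e₁₀, e₁₁} ∩ {e₁, e₂, e₃, e₄, e₅, e₇, e₈, e₁₀} = {e₃, e₅, e₇, e₁₀}
… ∩ ⟦foreign⟧ = {e₃, e₅, e₇, e₁₀} ∩ {e₁, e₃, e₆, e₇, e₈, e₉, e₁₀, e₁₁, e₁₂} = {e₃, e₇, e₁₀}
So ⟦famous foreign rabbit who watched e₁₁ left of e₁₀⟧ = {e₃, e₇, e₁₀}.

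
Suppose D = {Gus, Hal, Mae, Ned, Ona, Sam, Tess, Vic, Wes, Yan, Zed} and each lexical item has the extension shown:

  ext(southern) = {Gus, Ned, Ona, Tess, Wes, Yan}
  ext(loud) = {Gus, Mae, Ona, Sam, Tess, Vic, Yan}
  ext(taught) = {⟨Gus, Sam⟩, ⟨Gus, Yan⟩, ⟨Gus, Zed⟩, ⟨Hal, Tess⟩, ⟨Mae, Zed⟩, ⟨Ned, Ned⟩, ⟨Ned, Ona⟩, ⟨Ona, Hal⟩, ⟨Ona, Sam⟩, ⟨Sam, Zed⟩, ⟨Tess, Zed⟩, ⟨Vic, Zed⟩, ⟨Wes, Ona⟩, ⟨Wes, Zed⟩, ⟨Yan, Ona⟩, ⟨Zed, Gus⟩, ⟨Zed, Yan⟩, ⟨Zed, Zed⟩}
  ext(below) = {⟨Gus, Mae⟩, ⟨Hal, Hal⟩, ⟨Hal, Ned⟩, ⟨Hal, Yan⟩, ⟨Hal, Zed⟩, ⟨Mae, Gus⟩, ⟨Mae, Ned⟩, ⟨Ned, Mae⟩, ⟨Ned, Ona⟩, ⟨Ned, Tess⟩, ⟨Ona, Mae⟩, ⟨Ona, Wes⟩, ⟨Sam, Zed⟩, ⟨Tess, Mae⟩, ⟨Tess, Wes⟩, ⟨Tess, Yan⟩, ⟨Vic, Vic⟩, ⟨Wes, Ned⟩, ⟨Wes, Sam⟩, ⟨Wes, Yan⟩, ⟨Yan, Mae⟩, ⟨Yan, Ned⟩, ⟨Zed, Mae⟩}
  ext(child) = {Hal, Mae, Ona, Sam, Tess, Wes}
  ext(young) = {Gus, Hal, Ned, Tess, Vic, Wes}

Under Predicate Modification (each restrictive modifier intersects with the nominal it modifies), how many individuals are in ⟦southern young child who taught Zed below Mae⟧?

1

⟦who taught Zed⟧ = {x : ⟨x, Zed⟩ ∈ ⟦taught⟧} = {Gus, Mae, Sam, Tess, Vic, Wes, Zed}
⟦below Mae⟧ = {x : ⟨x, Mae⟩ ∈ ⟦below⟧} = {Gus, Ned, Ona, Tess, Yan, Zed}
⟦child⟧ = {Hal, Mae, Ona, Sam, Tess, Wes}
… ∩ ⟦who taught Zed⟧ = {Hal, Mae, Ona, Sam, Tess, Wes} ∩ {Gus, Mae, Sam, Tess, Vic, Wes, Zed} = {Mae, Sam, Tess, Wes}
… ∩ ⟦below Mae⟧ = {Mae, Sam, Tess, Wes} ∩ {Gus, Ned, Ona, Tess, Yan, Zed} = {Tess}
… ∩ ⟦southern⟧ = {Tess} ∩ {Gus, Ned, Ona, Tess, Wes, Yan} = {Tess}
… ∩ ⟦young⟧ = {Tess} ∩ {Gus, Hal, Ned, Tess, Vic, Wes} = {Tess}
⟦southern young child who taught Zed below Mae⟧ = {Tess}, so the cardinality is 1.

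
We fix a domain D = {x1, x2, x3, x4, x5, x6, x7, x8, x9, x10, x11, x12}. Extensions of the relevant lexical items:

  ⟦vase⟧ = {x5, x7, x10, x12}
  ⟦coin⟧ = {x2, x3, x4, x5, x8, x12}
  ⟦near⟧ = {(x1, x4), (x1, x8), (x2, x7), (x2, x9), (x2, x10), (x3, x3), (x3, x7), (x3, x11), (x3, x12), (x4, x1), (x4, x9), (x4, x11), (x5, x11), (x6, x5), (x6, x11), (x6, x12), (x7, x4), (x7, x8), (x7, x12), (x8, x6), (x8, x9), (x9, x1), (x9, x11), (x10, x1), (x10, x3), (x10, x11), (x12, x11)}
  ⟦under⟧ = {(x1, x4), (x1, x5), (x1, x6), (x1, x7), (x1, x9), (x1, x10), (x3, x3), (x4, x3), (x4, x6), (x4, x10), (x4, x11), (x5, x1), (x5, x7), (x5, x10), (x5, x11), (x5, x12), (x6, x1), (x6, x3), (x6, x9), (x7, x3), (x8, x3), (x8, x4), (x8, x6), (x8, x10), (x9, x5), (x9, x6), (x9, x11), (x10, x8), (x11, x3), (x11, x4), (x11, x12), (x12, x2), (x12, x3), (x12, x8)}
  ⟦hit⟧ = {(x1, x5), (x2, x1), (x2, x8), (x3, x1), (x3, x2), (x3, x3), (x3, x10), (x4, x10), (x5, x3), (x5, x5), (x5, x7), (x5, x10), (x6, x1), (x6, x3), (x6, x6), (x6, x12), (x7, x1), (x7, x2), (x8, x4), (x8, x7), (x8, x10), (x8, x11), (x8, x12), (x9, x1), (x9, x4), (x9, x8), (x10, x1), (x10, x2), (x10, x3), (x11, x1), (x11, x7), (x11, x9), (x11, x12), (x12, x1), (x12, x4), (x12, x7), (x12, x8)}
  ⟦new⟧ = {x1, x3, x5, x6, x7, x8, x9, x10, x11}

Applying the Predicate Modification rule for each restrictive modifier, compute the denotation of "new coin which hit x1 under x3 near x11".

{x3}

⟦which hit x1⟧ = {x : ⟨x, x1⟩ ∈ ⟦hit⟧} = {x2, x3, x6, x7, x9, x10, x11, x12}
⟦under x3⟧ = {x : ⟨x, x3⟩ ∈ ⟦under⟧} = {x3, x4, x6, x7, x8, x11, x12}
⟦near x11⟧ = {x : ⟨x, x11⟩ ∈ ⟦near⟧} = {x3, x4, x5, x6, x9, x10, x12}
⟦coin⟧ = {x2, x3, x4, x5, x8, x12}
… ∩ ⟦which hit x1⟧ = {x2, x3, x4, x5, x8, x12} ∩ {x2, x3, x6, x7, x9, x10, x11, x12} = {x2, x3, x12}
… ∩ ⟦under x3⟧ = {x2, x3, x12} ∩ {x3, x4, x6, x7, x8, x11, x12} = {x3, x12}
… ∩ ⟦near x11⟧ = {x3, x12} ∩ {x3, x4, x5, x6, x9, x10, x12} = {x3, x12}
… ∩ ⟦new⟧ = {x3, x12} ∩ {x1, x3, x5, x6, x7, x8, x9, x10, x11} = {x3}
So ⟦new coin which hit x1 under x3 near x11⟧ = {x3}.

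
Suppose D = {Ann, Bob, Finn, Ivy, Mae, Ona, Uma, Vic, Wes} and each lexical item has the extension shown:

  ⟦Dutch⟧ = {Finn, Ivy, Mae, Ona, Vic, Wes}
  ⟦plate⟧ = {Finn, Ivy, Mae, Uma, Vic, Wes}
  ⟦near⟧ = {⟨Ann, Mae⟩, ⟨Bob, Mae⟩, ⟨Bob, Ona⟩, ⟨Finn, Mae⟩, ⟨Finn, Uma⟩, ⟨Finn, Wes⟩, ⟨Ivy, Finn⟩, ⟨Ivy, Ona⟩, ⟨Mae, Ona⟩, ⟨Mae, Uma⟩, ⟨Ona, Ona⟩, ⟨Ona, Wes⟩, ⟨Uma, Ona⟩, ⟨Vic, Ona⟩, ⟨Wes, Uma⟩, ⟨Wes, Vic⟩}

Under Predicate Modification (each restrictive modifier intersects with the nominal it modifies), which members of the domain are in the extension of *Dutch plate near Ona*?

⟦near Ona⟧ = {x : ⟨x, Ona⟩ ∈ ⟦near⟧} = {Bob, Ivy, Mae, Ona, Uma, Vic}
⟦plate⟧ = {Finn, Ivy, Mae, Uma, Vic, Wes}
… ∩ ⟦near Ona⟧ = {Finn, Ivy, Mae, Uma, Vic, Wes} ∩ {Bob, Ivy, Mae, Ona, Uma, Vic} = {Ivy, Mae, Uma, Vic}
… ∩ ⟦Dutch⟧ = {Ivy, Mae, Uma, Vic} ∩ {Finn, Ivy, Mae, Ona, Vic, Wes} = {Ivy, Mae, Vic}
So ⟦Dutch plate near Ona⟧ = {Ivy, Mae, Vic}.

{Ivy, Mae, Vic}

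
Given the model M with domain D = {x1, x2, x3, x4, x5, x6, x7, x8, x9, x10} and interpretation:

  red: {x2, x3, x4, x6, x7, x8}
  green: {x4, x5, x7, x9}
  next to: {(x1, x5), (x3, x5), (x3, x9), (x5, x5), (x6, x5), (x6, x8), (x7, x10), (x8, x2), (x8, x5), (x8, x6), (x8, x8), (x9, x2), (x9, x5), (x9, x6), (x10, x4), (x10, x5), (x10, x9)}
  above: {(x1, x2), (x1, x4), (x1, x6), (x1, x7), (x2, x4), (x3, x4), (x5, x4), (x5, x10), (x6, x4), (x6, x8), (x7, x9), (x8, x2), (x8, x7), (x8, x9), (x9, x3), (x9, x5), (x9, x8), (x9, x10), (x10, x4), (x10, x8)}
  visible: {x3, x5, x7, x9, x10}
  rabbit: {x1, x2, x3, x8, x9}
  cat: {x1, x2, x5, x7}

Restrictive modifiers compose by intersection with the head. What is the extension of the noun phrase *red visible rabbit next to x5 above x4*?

{x3}

⟦next to x5⟧ = {x : ⟨x, x5⟩ ∈ ⟦next to⟧} = {x1, x3, x5, x6, x8, x9, x10}
⟦above x4⟧ = {x : ⟨x, x4⟩ ∈ ⟦above⟧} = {x1, x2, x3, x5, x6, x10}
⟦rabbit⟧ = {x1, x2, x3, x8, x9}
… ∩ ⟦next to x5⟧ = {x1, x2, x3, x8, x9} ∩ {x1, x3, x5, x6, x8, x9, x10} = {x1, x3, x8, x9}
… ∩ ⟦above x4⟧ = {x1, x3, x8, x9} ∩ {x1, x2, x3, x5, x6, x10} = {x1, x3}
… ∩ ⟦red⟧ = {x1, x3} ∩ {x2, x3, x4, x6, x7, x8} = {x3}
… ∩ ⟦visible⟧ = {x3} ∩ {x3, x5, x7, x9, x10} = {x3}
So ⟦red visible rabbit next to x5 above x4⟧ = {x3}.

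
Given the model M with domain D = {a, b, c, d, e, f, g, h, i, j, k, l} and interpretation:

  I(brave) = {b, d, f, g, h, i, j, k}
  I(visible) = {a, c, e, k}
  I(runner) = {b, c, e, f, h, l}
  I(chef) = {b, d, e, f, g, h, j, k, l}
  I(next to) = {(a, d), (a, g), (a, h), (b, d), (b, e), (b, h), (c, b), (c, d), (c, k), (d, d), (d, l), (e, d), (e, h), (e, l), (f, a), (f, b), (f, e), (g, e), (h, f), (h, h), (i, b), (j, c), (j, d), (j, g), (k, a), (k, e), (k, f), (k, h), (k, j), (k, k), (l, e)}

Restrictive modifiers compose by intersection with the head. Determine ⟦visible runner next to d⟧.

{c, e}

⟦next to d⟧ = {x : ⟨x, d⟩ ∈ ⟦next to⟧} = {a, b, c, d, e, j}
⟦runner⟧ = {b, c, e, f, h, l}
… ∩ ⟦next to d⟧ = {b, c, e, f, h, l} ∩ {a, b, c, d, e, j} = {b, c, e}
… ∩ ⟦visible⟧ = {b, c, e} ∩ {a, c, e, k} = {c, e}
So ⟦visible runner next to d⟧ = {c, e}.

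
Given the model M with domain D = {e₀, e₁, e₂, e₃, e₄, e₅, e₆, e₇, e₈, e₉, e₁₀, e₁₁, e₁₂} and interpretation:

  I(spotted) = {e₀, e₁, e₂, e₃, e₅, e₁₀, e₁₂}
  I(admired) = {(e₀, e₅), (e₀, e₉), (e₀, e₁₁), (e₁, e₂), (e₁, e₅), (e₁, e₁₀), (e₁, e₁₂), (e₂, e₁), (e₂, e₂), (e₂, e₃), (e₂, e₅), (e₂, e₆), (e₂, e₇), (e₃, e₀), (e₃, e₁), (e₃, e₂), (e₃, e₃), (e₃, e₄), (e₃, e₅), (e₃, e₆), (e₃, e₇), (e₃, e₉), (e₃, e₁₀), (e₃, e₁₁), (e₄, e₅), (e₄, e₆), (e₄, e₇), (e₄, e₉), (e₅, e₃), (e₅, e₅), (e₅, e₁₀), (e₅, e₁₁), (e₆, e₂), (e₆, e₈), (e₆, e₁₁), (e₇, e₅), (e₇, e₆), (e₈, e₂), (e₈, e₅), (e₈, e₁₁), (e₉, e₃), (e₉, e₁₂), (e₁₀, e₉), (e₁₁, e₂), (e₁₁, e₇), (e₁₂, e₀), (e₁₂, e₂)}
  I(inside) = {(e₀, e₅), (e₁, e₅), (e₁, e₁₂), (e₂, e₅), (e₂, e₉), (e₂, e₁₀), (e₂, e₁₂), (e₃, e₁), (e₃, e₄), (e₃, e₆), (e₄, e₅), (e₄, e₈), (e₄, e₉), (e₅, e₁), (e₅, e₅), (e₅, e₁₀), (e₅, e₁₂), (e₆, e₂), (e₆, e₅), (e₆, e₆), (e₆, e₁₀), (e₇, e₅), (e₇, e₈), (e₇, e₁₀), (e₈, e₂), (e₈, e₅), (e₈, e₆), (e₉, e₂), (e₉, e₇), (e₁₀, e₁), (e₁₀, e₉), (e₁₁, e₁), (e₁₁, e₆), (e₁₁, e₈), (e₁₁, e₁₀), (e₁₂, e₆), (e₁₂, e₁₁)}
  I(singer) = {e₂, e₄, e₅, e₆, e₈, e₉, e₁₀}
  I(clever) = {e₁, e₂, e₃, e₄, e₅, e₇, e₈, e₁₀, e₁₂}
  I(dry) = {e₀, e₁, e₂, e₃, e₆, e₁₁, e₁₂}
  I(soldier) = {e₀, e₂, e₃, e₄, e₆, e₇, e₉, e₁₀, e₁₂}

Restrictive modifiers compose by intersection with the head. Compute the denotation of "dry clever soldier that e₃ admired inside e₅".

{e₂}

⟦that e₃ admired⟧ = {x : ⟨e₃, x⟩ ∈ ⟦admired⟧} = {e₀, e₁, e₂, e₃, e₄, e₅, e₆, e₇, e₉, e₁₀, e₁₁}
⟦inside e₅⟧ = {x : ⟨x, e₅⟩ ∈ ⟦inside⟧} = {e₀, e₁, e₂, e₄, e₅, e₆, e₇, e₈}
⟦soldier⟧ = {e₀, e₂, e₃, e₄, e₆, e₇, e₉, e₁₀, e₁₂}
… ∩ ⟦that e₃ admired⟧ = {e₀, e₂, e₃, e₄, e₆, e₇, e₉, e₁₀, e₁₂} ∩ {e₀, e₁, e₂, e₃, e₄, e₅, e₆, e₇, e₉, e₁₀, e₁₁} = {e₀, e₂, e₃, e₄, e₆, e₇, e₉, e₁₀}
… ∩ ⟦inside e₅⟧ = {e₀, e₂, e₃, e₄, e₆, e₇, e₉, e₁₀} ∩ {e₀, e₁, e₂, e₄, e₅, e₆, e₇, e₈} = {e₀, e₂, e₄, e₆, e₇}
… ∩ ⟦dry⟧ = {e₀, e₂, e₄, e₆, e₇} ∩ {e₀, e₁, e₂, e₃, e₆, e₁₁, e₁₂} = {e₀, e₂, e₆}
… ∩ ⟦clever⟧ = {e₀, e₂, e₆} ∩ {e₁, e₂, e₃, e₄, e₅, e₇, e₈, e₁₀, e₁₂} = {e₂}
So ⟦dry clever soldier that e₃ admired inside e₅⟧ = {e₂}.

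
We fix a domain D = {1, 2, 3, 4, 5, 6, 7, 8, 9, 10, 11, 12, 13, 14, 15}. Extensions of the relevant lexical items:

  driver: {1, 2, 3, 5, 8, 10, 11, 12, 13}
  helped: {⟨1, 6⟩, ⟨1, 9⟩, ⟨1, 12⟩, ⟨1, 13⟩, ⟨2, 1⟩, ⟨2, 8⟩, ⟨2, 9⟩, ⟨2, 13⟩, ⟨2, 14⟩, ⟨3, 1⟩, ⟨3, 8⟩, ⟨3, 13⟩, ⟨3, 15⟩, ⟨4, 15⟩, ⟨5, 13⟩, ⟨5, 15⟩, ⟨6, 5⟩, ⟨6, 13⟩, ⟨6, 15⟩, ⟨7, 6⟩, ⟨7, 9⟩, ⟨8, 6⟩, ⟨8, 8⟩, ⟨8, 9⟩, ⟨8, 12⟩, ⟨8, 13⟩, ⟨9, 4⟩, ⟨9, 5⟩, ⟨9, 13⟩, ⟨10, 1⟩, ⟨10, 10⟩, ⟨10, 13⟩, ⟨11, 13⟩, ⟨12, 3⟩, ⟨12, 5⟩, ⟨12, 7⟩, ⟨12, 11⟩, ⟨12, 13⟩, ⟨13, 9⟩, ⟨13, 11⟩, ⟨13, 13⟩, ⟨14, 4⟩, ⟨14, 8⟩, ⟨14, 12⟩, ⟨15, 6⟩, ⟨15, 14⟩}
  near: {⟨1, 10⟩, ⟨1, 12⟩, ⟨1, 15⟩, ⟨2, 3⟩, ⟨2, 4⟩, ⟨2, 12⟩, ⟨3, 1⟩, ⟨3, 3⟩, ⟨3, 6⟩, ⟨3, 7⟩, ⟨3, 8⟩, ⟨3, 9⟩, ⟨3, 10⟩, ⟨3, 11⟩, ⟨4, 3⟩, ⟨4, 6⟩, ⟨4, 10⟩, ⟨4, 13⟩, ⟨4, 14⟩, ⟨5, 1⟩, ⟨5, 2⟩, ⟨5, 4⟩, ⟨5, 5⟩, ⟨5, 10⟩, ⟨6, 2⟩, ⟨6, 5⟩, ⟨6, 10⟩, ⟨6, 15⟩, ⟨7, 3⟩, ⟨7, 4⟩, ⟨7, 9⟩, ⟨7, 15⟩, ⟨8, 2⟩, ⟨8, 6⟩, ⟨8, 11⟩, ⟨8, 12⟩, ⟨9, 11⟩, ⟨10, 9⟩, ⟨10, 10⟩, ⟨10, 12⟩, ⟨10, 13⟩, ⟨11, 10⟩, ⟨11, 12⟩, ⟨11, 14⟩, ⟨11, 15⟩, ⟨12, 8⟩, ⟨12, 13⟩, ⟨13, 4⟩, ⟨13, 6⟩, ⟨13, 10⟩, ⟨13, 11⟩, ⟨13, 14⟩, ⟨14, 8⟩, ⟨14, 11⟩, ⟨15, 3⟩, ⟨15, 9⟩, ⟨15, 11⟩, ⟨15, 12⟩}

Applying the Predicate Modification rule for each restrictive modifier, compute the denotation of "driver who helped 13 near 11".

⟦who helped 13⟧ = {x : ⟨x, 13⟩ ∈ ⟦helped⟧} = {1, 2, 3, 5, 6, 8, 9, 10, 11, 12, 13}
⟦near 11⟧ = {x : ⟨x, 11⟩ ∈ ⟦near⟧} = {3, 8, 9, 13, 14, 15}
⟦driver⟧ = {1, 2, 3, 5, 8, 10, 11, 12, 13}
… ∩ ⟦who helped 13⟧ = {1, 2, 3, 5, 8, 10, 11, 12, 13} ∩ {1, 2, 3, 5, 6, 8, 9, 10, 11, 12, 13} = {1, 2, 3, 5, 8, 10, 11, 12, 13}
… ∩ ⟦near 11⟧ = {1, 2, 3, 5, 8, 10, 11, 12, 13} ∩ {3, 8, 9, 13, 14, 15} = {3, 8, 13}
So ⟦driver who helped 13 near 11⟧ = {3, 8, 13}.

{3, 8, 13}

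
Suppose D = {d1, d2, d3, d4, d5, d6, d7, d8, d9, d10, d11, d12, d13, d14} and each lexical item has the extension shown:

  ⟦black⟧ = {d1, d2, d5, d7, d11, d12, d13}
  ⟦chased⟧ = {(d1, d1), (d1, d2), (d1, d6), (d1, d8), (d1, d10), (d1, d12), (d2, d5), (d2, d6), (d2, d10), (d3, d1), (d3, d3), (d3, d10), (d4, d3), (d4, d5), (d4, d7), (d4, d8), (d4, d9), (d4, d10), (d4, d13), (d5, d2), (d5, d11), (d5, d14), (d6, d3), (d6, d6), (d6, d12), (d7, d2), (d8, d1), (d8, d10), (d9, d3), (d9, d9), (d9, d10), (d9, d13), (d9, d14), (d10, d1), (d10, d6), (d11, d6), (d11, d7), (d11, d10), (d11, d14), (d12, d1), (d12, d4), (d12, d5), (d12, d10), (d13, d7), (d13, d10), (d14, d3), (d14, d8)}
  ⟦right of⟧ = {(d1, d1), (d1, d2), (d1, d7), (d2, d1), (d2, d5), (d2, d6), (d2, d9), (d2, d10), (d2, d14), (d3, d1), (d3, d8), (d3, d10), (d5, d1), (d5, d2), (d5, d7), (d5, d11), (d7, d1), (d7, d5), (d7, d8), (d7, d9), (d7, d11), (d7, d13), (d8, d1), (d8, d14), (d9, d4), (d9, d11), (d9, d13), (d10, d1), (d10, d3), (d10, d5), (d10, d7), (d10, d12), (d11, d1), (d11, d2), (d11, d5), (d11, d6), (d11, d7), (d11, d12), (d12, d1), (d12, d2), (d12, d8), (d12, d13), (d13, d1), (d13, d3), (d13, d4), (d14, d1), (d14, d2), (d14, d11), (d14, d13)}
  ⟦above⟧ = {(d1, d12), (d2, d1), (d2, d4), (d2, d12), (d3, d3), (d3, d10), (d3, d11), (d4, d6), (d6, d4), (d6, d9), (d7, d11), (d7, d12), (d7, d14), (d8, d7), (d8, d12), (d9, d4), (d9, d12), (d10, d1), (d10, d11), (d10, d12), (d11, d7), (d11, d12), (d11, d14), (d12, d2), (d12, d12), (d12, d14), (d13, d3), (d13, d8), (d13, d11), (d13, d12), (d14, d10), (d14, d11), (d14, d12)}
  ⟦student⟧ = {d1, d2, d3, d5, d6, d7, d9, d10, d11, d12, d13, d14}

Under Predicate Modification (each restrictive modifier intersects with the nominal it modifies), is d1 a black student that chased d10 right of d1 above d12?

⟦that chased d10⟧ = {x : ⟨x, d10⟩ ∈ ⟦chased⟧} = {d1, d2, d3, d4, d8, d9, d11, d12, d13}
⟦right of d1⟧ = {x : ⟨x, d1⟩ ∈ ⟦right of⟧} = {d1, d2, d3, d5, d7, d8, d10, d11, d12, d13, d14}
⟦above d12⟧ = {x : ⟨x, d12⟩ ∈ ⟦above⟧} = {d1, d2, d7, d8, d9, d10, d11, d12, d13, d14}
⟦student⟧ = {d1, d2, d3, d5, d6, d7, d9, d10, d11, d12, d13, d14}
… ∩ ⟦that chased d10⟧ = {d1, d2, d3, d5, d6, d7, d9, d10, d11, d12, d13, d14} ∩ {d1, d2, d3, d4, d8, d9, d11, d12, d13} = {d1, d2, d3, d9, d11, d12, d13}
… ∩ ⟦right of d1⟧ = {d1, d2, d3, d9, d11, d12, d13} ∩ {d1, d2, d3, d5, d7, d8, d10, d11, d12, d13, d14} = {d1, d2, d3, d11, d12, d13}
… ∩ ⟦above d12⟧ = {d1, d2, d3, d11, d12, d13} ∩ {d1, d2, d7, d8, d9, d10, d11, d12, d13, d14} = {d1, d2, d11, d12, d13}
… ∩ ⟦black⟧ = {d1, d2, d11, d12, d13} ∩ {d1, d2, d5, d7, d11, d12, d13} = {d1, d2, d11, d12, d13}
⟦black student that chased d10 right of d1 above d12⟧ = {d1, d2, d11, d12, d13}; d1 ∈ this set.

yes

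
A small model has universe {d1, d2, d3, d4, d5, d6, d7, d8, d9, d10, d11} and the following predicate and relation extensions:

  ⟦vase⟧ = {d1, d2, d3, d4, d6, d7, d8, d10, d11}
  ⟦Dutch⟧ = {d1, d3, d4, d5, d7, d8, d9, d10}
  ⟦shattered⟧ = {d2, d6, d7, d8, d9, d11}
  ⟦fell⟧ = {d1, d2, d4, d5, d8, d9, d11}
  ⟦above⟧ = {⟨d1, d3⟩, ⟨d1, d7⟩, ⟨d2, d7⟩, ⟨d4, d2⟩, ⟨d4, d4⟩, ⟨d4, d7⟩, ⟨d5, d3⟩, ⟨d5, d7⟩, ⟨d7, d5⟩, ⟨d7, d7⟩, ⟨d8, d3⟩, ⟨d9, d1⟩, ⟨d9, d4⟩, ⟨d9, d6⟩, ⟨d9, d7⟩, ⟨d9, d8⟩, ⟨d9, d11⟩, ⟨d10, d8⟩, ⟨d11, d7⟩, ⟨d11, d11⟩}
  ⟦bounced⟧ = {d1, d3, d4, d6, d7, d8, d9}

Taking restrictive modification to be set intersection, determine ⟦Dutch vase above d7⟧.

{d1, d4, d7}

⟦above d7⟧ = {x : ⟨x, d7⟩ ∈ ⟦above⟧} = {d1, d2, d4, d5, d7, d9, d11}
⟦vase⟧ = {d1, d2, d3, d4, d6, d7, d8, d10, d11}
… ∩ ⟦above d7⟧ = {d1, d2, d3, d4, d6, d7, d8, d10, d11} ∩ {d1, d2, d4, d5, d7, d9, d11} = {d1, d2, d4, d7, d11}
… ∩ ⟦Dutch⟧ = {d1, d2, d4, d7, d11} ∩ {d1, d3, d4, d5, d7, d8, d9, d10} = {d1, d4, d7}
So ⟦Dutch vase above d7⟧ = {d1, d4, d7}.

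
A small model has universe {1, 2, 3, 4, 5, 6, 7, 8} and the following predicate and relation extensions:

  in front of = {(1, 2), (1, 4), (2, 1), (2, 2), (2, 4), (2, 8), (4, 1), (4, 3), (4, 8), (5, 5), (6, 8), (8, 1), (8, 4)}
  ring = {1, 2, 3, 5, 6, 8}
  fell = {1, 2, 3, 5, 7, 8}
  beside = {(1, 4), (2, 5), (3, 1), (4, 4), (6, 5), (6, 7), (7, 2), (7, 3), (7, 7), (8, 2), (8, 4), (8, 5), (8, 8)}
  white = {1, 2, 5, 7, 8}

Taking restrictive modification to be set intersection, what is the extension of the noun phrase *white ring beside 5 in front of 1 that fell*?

{2, 8}

⟦beside 5⟧ = {x : ⟨x, 5⟩ ∈ ⟦beside⟧} = {2, 6, 8}
⟦in front of 1⟧ = {x : ⟨x, 1⟩ ∈ ⟦in front of⟧} = {2, 4, 8}
⟦that fell⟧ = ⟦fell⟧ = {1, 2, 3, 5, 7, 8}
⟦ring⟧ = {1, 2, 3, 5, 6, 8}
… ∩ ⟦beside 5⟧ = {1, 2, 3, 5, 6, 8} ∩ {2, 6, 8} = {2, 6, 8}
… ∩ ⟦in front of 1⟧ = {2, 6, 8} ∩ {2, 4, 8} = {2, 8}
… ∩ ⟦that fell⟧ = {2, 8} ∩ {1, 2, 3, 5, 7, 8} = {2, 8}
… ∩ ⟦white⟧ = {2, 8} ∩ {1, 2, 5, 7, 8} = {2, 8}
So ⟦white ring beside 5 in front of 1 that fell⟧ = {2, 8}.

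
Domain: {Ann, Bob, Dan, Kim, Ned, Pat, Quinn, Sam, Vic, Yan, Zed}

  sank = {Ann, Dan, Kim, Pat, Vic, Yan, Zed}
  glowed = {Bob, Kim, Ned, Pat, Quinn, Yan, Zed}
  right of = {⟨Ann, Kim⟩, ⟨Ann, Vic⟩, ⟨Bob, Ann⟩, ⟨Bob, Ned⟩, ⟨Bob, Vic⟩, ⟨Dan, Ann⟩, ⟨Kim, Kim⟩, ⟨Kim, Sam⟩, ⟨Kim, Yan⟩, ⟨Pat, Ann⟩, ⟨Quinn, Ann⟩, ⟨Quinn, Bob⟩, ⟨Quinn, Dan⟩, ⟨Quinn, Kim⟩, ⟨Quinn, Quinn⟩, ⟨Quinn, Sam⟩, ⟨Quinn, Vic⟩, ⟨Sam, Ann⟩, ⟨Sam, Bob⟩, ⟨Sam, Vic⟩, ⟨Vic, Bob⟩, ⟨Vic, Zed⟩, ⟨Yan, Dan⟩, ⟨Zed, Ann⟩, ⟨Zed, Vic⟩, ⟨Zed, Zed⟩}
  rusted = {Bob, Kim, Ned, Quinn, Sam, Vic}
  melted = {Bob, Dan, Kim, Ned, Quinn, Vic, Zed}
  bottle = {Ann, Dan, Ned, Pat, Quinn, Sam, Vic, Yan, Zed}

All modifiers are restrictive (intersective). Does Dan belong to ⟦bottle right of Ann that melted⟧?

yes

⟦right of Ann⟧ = {x : ⟨x, Ann⟩ ∈ ⟦right of⟧} = {Bob, Dan, Pat, Quinn, Sam, Zed}
⟦that melted⟧ = ⟦melted⟧ = {Bob, Dan, Kim, Ned, Quinn, Vic, Zed}
⟦bottle⟧ = {Ann, Dan, Ned, Pat, Quinn, Sam, Vic, Yan, Zed}
… ∩ ⟦right of Ann⟧ = {Ann, Dan, Ned, Pat, Quinn, Sam, Vic, Yan, Zed} ∩ {Bob, Dan, Pat, Quinn, Sam, Zed} = {Dan, Pat, Quinn, Sam, Zed}
… ∩ ⟦that melted⟧ = {Dan, Pat, Quinn, Sam, Zed} ∩ {Bob, Dan, Kim, Ned, Quinn, Vic, Zed} = {Dan, Quinn, Zed}
⟦bottle right of Ann that melted⟧ = {Dan, Quinn, Zed}; Dan ∈ this set.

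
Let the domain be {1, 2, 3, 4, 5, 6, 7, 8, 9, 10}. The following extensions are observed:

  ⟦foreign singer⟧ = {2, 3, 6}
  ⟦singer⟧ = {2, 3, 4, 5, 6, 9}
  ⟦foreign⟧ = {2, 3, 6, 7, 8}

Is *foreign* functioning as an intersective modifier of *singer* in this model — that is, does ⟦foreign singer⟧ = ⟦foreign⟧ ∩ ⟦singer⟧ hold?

yes

⟦foreign⟧ ∩ ⟦singer⟧ = {2, 3, 6, 7, 8} ∩ {2, 3, 4, 5, 6, 9} = {2, 3, 6}
Observed ⟦foreign singer⟧ = {2, 3, 6}.
These coincide, so the modifier is intersective here.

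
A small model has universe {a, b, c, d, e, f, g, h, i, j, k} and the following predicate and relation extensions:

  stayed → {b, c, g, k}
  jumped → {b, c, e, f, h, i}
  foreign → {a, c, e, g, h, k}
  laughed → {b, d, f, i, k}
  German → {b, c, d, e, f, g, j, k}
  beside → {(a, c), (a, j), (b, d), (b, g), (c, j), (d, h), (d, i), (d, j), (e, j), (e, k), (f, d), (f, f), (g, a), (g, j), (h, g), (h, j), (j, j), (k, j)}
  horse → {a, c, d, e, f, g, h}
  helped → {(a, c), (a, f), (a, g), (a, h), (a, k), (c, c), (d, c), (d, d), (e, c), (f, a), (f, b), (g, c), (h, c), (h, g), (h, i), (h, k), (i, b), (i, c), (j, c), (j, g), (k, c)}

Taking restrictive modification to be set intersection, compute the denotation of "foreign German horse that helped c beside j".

⟦that helped c⟧ = {x : ⟨x, c⟩ ∈ ⟦helped⟧} = {a, c, d, e, g, h, i, j, k}
⟦beside j⟧ = {x : ⟨x, j⟩ ∈ ⟦beside⟧} = {a, c, d, e, g, h, j, k}
⟦horse⟧ = {a, c, d, e, f, g, h}
… ∩ ⟦that helped c⟧ = {a, c, d, e, f, g, h} ∩ {a, c, d, e, g, h, i, j, k} = {a, c, d, e, g, h}
… ∩ ⟦beside j⟧ = {a, c, d, e, g, h} ∩ {a, c, d, e, g, h, j, k} = {a, c, d, e, g, h}
… ∩ ⟦foreign⟧ = {a, c, d, e, g, h} ∩ {a, c, e, g, h, k} = {a, c, e, g, h}
… ∩ ⟦German⟧ = {a, c, e, g, h} ∩ {b, c, d, e, f, g, j, k} = {c, e, g}
So ⟦foreign German horse that helped c beside j⟧ = {c, e, g}.

{c, e, g}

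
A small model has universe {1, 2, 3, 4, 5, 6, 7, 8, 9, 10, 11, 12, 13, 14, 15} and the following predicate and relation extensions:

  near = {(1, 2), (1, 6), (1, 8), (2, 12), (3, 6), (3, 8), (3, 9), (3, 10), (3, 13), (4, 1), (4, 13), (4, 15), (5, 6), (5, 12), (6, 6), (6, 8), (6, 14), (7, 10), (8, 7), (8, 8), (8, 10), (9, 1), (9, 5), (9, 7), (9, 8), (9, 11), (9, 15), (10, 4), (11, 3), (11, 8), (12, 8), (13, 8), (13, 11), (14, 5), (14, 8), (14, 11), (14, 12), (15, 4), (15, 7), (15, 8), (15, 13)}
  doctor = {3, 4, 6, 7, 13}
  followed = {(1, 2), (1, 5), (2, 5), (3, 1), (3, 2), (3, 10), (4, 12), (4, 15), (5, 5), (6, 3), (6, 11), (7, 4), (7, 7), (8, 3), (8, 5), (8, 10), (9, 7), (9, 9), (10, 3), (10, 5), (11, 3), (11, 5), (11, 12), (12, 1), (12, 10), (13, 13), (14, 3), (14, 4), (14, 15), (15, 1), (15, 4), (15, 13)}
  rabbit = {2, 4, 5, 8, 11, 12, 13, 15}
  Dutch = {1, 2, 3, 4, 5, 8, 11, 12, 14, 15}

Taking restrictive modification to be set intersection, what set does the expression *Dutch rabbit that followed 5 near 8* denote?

⟦that followed 5⟧ = {x : ⟨x, 5⟩ ∈ ⟦followed⟧} = {1, 2, 5, 8, 10, 11}
⟦near 8⟧ = {x : ⟨x, 8⟩ ∈ ⟦near⟧} = {1, 3, 6, 8, 9, 11, 12, 13, 14, 15}
⟦rabbit⟧ = {2, 4, 5, 8, 11, 12, 13, 15}
… ∩ ⟦that followed 5⟧ = {2, 4, 5, 8, 11, 12, 13, 15} ∩ {1, 2, 5, 8, 10, 11} = {2, 5, 8, 11}
… ∩ ⟦near 8⟧ = {2, 5, 8, 11} ∩ {1, 3, 6, 8, 9, 11, 12, 13, 14, 15} = {8, 11}
… ∩ ⟦Dutch⟧ = {8, 11} ∩ {1, 2, 3, 4, 5, 8, 11, 12, 14, 15} = {8, 11}
So ⟦Dutch rabbit that followed 5 near 8⟧ = {8, 11}.

{8, 11}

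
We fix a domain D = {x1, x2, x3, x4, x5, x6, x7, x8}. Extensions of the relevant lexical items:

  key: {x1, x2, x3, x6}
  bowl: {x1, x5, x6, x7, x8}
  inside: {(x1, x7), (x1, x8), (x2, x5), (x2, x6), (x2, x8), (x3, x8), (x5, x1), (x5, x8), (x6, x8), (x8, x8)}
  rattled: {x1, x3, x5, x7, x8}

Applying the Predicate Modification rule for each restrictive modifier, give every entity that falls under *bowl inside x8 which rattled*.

{x1, x5, x8}

⟦inside x8⟧ = {x : ⟨x, x8⟩ ∈ ⟦inside⟧} = {x1, x2, x3, x5, x6, x8}
⟦which rattled⟧ = ⟦rattled⟧ = {x1, x3, x5, x7, x8}
⟦bowl⟧ = {x1, x5, x6, x7, x8}
… ∩ ⟦inside x8⟧ = {x1, x5, x6, x7, x8} ∩ {x1, x2, x3, x5, x6, x8} = {x1, x5, x6, x8}
… ∩ ⟦which rattled⟧ = {x1, x5, x6, x8} ∩ {x1, x3, x5, x7, x8} = {x1, x5, x8}
So ⟦bowl inside x8 which rattled⟧ = {x1, x5, x8}.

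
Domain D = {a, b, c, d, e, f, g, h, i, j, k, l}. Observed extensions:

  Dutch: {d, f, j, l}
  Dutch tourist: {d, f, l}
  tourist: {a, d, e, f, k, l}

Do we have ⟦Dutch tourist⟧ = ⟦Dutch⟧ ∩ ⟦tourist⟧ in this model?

⟦Dutch⟧ ∩ ⟦tourist⟧ = {d, f, j, l} ∩ {a, d, e, f, k, l} = {d, f, l}
Observed ⟦Dutch tourist⟧ = {d, f, l}.
These coincide, so the modifier is intersective here.

yes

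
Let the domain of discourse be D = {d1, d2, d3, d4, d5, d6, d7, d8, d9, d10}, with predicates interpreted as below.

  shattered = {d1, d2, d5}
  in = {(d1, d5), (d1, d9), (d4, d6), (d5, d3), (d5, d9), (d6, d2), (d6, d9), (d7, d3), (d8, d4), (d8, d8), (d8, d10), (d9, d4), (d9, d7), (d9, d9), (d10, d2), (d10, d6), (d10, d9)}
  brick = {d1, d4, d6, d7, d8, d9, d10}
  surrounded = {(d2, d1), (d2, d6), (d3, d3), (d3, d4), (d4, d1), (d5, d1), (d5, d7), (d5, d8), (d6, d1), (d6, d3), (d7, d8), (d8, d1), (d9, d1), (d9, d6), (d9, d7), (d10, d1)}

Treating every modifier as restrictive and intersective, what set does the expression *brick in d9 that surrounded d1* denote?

{d6, d9, d10}

⟦in d9⟧ = {x : ⟨x, d9⟩ ∈ ⟦in⟧} = {d1, d5, d6, d9, d10}
⟦that surrounded d1⟧ = {x : ⟨x, d1⟩ ∈ ⟦surrounded⟧} = {d2, d4, d5, d6, d8, d9, d10}
⟦brick⟧ = {d1, d4, d6, d7, d8, d9, d10}
… ∩ ⟦in d9⟧ = {d1, d4, d6, d7, d8, d9, d10} ∩ {d1, d5, d6, d9, d10} = {d1, d6, d9, d10}
… ∩ ⟦that surrounded d1⟧ = {d1, d6, d9, d10} ∩ {d2, d4, d5, d6, d8, d9, d10} = {d6, d9, d10}
So ⟦brick in d9 that surrounded d1⟧ = {d6, d9, d10}.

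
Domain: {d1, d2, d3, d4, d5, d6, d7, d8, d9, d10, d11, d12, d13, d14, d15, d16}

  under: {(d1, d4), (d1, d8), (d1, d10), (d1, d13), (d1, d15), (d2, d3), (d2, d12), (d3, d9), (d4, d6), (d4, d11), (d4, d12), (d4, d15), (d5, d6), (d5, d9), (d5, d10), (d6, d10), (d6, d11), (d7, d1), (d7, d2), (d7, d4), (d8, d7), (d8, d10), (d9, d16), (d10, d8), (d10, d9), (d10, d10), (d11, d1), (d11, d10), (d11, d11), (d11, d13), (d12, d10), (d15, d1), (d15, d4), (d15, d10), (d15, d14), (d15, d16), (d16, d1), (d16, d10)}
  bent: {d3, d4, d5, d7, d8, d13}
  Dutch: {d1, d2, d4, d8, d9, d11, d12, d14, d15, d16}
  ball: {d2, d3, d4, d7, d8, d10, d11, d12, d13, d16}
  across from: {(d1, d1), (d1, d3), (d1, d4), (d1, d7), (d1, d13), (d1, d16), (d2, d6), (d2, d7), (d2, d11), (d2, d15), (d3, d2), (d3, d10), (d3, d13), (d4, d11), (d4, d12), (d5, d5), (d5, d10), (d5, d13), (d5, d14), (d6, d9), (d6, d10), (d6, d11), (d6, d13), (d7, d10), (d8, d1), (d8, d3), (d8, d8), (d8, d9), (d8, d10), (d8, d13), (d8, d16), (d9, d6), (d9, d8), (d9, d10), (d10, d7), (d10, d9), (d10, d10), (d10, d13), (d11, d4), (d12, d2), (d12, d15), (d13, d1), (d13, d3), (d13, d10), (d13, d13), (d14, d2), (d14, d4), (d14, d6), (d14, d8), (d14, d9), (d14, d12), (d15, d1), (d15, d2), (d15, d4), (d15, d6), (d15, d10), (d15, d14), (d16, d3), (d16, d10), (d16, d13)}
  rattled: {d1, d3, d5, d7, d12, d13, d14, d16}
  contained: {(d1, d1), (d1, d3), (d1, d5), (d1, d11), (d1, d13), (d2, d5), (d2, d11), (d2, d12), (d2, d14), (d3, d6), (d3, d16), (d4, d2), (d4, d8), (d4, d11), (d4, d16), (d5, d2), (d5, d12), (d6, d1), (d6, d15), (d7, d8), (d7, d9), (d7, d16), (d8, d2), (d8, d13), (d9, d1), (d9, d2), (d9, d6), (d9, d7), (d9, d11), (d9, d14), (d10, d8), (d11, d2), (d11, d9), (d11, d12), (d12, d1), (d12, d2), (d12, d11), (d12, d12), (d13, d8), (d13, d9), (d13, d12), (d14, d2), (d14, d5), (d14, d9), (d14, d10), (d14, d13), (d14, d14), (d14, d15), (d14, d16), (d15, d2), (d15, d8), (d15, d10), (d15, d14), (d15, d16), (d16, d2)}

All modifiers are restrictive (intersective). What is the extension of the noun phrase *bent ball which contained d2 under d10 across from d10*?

{d8}

⟦which contained d2⟧ = {x : ⟨x, d2⟩ ∈ ⟦contained⟧} = {d4, d5, d8, d9, d11, d12, d14, d15, d16}
⟦under d10⟧ = {x : ⟨x, d10⟩ ∈ ⟦under⟧} = {d1, d5, d6, d8, d10, d11, d12, d15, d16}
⟦across from d10⟧ = {x : ⟨x, d10⟩ ∈ ⟦across from⟧} = {d3, d5, d6, d7, d8, d9, d10, d13, d15, d16}
⟦ball⟧ = {d2, d3, d4, d7, d8, d10, d11, d12, d13, d16}
… ∩ ⟦which contained d2⟧ = {d2, d3, d4, d7, d8, d10, d11, d12, d13, d16} ∩ {d4, d5, d8, d9, d11, d12, d14, d15, d16} = {d4, d8, d11, d12, d16}
… ∩ ⟦under d10⟧ = {d4, d8, d11, d12, d16} ∩ {d1, d5, d6, d8, d10, d11, d12, d15, d16} = {d8, d11, d12, d16}
… ∩ ⟦across from d10⟧ = {d8, d11, d12, d16} ∩ {d3, d5, d6, d7, d8, d9, d10, d13, d15, d16} = {d8, d16}
… ∩ ⟦bent⟧ = {d8, d16} ∩ {d3, d4, d5, d7, d8, d13} = {d8}
So ⟦bent ball which contained d2 under d10 across from d10⟧ = {d8}.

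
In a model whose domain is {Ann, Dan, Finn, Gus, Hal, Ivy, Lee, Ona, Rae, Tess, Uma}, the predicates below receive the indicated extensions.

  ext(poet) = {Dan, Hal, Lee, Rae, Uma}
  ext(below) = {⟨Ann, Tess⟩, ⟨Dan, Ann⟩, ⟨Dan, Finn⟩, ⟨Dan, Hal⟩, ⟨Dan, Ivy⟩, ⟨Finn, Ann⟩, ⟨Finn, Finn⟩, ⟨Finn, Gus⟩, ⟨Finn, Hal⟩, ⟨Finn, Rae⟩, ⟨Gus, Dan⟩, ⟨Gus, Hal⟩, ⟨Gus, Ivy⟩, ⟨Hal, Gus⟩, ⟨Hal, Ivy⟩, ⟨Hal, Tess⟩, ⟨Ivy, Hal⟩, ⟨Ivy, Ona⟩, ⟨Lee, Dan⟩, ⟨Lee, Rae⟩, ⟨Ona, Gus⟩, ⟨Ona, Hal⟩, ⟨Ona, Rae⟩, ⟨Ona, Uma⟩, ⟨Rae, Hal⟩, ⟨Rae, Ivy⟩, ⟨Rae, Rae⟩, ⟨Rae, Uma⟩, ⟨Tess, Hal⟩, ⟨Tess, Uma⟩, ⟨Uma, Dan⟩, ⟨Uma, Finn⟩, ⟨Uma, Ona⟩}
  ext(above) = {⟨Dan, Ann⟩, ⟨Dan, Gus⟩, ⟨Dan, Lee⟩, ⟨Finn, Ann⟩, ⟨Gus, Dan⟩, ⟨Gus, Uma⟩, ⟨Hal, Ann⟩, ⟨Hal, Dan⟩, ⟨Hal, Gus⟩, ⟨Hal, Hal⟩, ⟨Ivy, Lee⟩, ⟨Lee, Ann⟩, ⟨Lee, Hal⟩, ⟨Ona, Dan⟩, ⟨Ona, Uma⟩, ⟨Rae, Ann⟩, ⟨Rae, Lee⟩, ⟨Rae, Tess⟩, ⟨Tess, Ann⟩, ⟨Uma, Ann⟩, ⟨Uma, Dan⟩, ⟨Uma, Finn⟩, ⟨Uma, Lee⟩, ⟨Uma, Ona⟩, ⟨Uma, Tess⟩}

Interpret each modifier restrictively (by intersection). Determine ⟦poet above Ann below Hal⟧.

⟦above Ann⟧ = {x : ⟨x, Ann⟩ ∈ ⟦above⟧} = {Dan, Finn, Hal, Lee, Rae, Tess, Uma}
⟦below Hal⟧ = {x : ⟨x, Hal⟩ ∈ ⟦below⟧} = {Dan, Finn, Gus, Ivy, Ona, Rae, Tess}
⟦poet⟧ = {Dan, Hal, Lee, Rae, Uma}
… ∩ ⟦above Ann⟧ = {Dan, Hal, Lee, Rae, Uma} ∩ {Dan, Finn, Hal, Lee, Rae, Tess, Uma} = {Dan, Hal, Lee, Rae, Uma}
… ∩ ⟦below Hal⟧ = {Dan, Hal, Lee, Rae, Uma} ∩ {Dan, Finn, Gus, Ivy, Ona, Rae, Tess} = {Dan, Rae}
So ⟦poet above Ann below Hal⟧ = {Dan, Rae}.

{Dan, Rae}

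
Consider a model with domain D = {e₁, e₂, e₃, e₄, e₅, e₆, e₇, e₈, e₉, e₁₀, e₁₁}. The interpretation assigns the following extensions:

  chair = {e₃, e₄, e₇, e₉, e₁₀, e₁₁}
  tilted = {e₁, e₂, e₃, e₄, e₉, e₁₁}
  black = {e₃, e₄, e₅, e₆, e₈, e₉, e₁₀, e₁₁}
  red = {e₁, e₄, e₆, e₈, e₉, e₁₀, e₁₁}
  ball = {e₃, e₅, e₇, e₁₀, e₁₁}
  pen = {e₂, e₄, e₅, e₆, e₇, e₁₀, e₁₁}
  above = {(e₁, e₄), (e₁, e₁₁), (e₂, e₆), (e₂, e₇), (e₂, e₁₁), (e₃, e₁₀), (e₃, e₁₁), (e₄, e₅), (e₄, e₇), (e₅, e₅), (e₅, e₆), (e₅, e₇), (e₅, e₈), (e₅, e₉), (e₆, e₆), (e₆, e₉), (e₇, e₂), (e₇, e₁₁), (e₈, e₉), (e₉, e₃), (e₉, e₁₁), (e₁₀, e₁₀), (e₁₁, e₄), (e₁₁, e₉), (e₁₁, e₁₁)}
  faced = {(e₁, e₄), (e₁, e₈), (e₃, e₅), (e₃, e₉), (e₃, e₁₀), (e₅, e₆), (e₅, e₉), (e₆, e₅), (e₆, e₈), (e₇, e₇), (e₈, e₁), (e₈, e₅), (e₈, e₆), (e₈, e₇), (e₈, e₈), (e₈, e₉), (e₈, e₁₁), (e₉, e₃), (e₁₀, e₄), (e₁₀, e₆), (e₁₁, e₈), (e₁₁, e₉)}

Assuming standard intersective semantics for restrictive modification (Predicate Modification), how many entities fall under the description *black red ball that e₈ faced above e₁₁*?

1

⟦that e₈ faced⟧ = {x : ⟨e₈, x⟩ ∈ ⟦faced⟧} = {e₁, e₅, e₆, e₇, e₈, e₉, e₁₁}
⟦above e₁₁⟧ = {x : ⟨x, e₁₁⟩ ∈ ⟦above⟧} = {e₁, e₂, e₃, e₇, e₉, e₁₁}
⟦ball⟧ = {e₃, e₅, e₇, e₁₀, e₁₁}
… ∩ ⟦that e₈ faced⟧ = {e₃, e₅, e₇, e₁₀, e₁₁} ∩ {e₁, e₅, e₆, e₇, e₈, e₉, e₁₁} = {e₅, e₇, e₁₁}
… ∩ ⟦above e₁₁⟧ = {e₅, e₇, e₁₁} ∩ {e₁, e₂, e₃, e₇, e₉, e₁₁} = {e₇, e₁₁}
… ∩ ⟦black⟧ = {e₇, e₁₁} ∩ {e₃, e₄, e₅, e₆, e₈, e₉, e₁₀, e₁₁} = {e₁₁}
… ∩ ⟦red⟧ = {e₁₁} ∩ {e₁, e₄, e₆, e₈, e₉, e₁₀, e₁₁} = {e₁₁}
⟦black red ball that e₈ faced above e₁₁⟧ = {e₁₁}, so the cardinality is 1.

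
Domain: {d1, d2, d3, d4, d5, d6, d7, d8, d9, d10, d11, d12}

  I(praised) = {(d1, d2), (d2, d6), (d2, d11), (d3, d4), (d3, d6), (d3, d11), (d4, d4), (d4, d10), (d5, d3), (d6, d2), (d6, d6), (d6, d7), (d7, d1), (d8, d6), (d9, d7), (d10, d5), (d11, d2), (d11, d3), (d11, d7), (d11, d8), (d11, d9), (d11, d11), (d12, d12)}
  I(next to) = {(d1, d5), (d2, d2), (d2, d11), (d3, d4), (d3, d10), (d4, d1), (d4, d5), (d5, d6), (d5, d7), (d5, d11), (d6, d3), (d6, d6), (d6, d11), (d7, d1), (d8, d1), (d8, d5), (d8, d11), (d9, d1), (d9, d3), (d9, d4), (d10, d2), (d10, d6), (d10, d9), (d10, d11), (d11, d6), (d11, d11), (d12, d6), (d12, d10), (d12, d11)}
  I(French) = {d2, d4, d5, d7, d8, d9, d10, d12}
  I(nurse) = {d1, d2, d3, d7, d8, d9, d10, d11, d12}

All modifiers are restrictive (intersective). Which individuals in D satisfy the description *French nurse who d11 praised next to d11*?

{d2, d8}

⟦who d11 praised⟧ = {x : ⟨d11, x⟩ ∈ ⟦praised⟧} = {d2, d3, d7, d8, d9, d11}
⟦next to d11⟧ = {x : ⟨x, d11⟩ ∈ ⟦next to⟧} = {d2, d5, d6, d8, d10, d11, d12}
⟦nurse⟧ = {d1, d2, d3, d7, d8, d9, d10, d11, d12}
… ∩ ⟦who d11 praised⟧ = {d1, d2, d3, d7, d8, d9, d10, d11, d12} ∩ {d2, d3, d7, d8, d9, d11} = {d2, d3, d7, d8, d9, d11}
… ∩ ⟦next to d11⟧ = {d2, d3, d7, d8, d9, d11} ∩ {d2, d5, d6, d8, d10, d11, d12} = {d2, d8, d11}
… ∩ ⟦French⟧ = {d2, d8, d11} ∩ {d2, d4, d5, d7, d8, d9, d10, d12} = {d2, d8}
So ⟦French nurse who d11 praised next to d11⟧ = {d2, d8}.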